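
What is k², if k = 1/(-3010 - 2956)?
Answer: 1/35593156 ≈ 2.8095e-8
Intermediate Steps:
k = -1/5966 (k = 1/(-5966) = -1/5966 ≈ -0.00016762)
k² = (-1/5966)² = 1/35593156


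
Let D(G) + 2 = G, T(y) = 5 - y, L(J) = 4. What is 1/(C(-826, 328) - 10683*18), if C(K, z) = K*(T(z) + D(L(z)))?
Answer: 1/72852 ≈ 1.3726e-5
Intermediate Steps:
D(G) = -2 + G
C(K, z) = K*(7 - z) (C(K, z) = K*((5 - z) + (-2 + 4)) = K*((5 - z) + 2) = K*(7 - z))
1/(C(-826, 328) - 10683*18) = 1/(-826*(7 - 1*328) - 10683*18) = 1/(-826*(7 - 328) - 192294) = 1/(-826*(-321) - 192294) = 1/(265146 - 192294) = 1/72852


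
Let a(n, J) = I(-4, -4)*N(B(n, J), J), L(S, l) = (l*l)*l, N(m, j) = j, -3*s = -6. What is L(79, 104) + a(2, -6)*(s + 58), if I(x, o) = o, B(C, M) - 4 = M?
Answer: 1126304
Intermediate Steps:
B(C, M) = 4 + M
s = 2 (s = -⅓*(-6) = 2)
L(S, l) = l³ (L(S, l) = l²*l = l³)
a(n, J) = -4*J
L(79, 104) + a(2, -6)*(s + 58) = 104³ + (-4*(-6))*(2 + 58) = 1124864 + 24*60 = 1124864 + 1440 = 1126304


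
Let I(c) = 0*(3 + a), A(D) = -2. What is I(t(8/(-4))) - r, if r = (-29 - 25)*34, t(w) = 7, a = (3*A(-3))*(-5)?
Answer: 1836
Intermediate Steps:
a = 30 (a = (3*(-2))*(-5) = -6*(-5) = 30)
I(c) = 0 (I(c) = 0*(3 + 30) = 0*33 = 0)
r = -1836 (r = -54*34 = -1836)
I(t(8/(-4))) - r = 0 - 1*(-1836) = 0 + 1836 = 1836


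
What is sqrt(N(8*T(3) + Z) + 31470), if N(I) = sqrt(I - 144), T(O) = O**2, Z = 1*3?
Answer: sqrt(31470 + I*sqrt(69)) ≈ 177.4 + 0.023*I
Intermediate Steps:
Z = 3
N(I) = sqrt(-144 + I)
sqrt(N(8*T(3) + Z) + 31470) = sqrt(sqrt(-144 + (8*3**2 + 3)) + 31470) = sqrt(sqrt(-144 + (8*9 + 3)) + 31470) = sqrt(sqrt(-144 + (72 + 3)) + 31470) = sqrt(sqrt(-144 + 75) + 31470) = sqrt(sqrt(-69) + 31470) = sqrt(I*sqrt(69) + 31470) = sqrt(31470 + I*sqrt(69))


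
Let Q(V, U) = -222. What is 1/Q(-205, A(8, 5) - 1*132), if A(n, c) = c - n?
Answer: -1/222 ≈ -0.0045045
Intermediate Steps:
1/Q(-205, A(8, 5) - 1*132) = 1/(-222) = -1/222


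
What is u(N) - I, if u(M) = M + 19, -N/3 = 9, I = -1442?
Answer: 1434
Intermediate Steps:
N = -27 (N = -3*9 = -27)
u(M) = 19 + M
u(N) - I = (19 - 27) - 1*(-1442) = -8 + 1442 = 1434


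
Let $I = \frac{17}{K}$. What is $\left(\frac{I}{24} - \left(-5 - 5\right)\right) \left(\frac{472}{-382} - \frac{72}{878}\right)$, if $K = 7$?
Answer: $- \frac{23435570}{1760829} \approx -13.309$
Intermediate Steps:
$I = \frac{17}{7} \approx 2.4286$
$\left(\frac{I}{24} - \left(-5 - 5\right)\right) \left(\frac{472}{-382} - \frac{72}{878}\right) = \left(\frac{17}{7 \cdot 24} - \left(-5 - 5\right)\right) \left(\frac{472}{-382} - \frac{72}{878}\right) = \left(\frac{17}{7} \cdot \frac{1}{24} - \left(-5 - 5\right)\right) \left(472 \left(- \frac{1}{382}\right) - \frac{36}{439}\right) = \left(\frac{17}{168} - -10\right) \left(- \frac{236}{191} - \frac{36}{439}\right) = \left(\frac{17}{168} + 10\right) \left(- \frac{110480}{83849}\right) = \frac{1697}{168} \left(- \frac{110480}{83849}\right) = - \frac{23435570}{1760829}$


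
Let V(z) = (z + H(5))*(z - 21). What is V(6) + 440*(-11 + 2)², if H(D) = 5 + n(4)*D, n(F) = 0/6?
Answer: 35475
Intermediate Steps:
n(F) = 0 (n(F) = 0*(⅙) = 0)
H(D) = 5 (H(D) = 5 + 0*D = 5 + 0 = 5)
V(z) = (-21 + z)*(5 + z) (V(z) = (z + 5)*(z - 21) = (5 + z)*(-21 + z) = (-21 + z)*(5 + z))
V(6) + 440*(-11 + 2)² = (-105 + 6² - 16*6) + 440*(-11 + 2)² = (-105 + 36 - 96) + 440*(-9)² = -165 + 440*81 = -165 + 35640 = 35475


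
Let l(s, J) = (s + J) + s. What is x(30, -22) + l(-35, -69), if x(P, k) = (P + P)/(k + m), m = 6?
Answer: -571/4 ≈ -142.75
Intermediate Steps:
x(P, k) = 2*P/(6 + k) (x(P, k) = (P + P)/(k + 6) = (2*P)/(6 + k) = 2*P/(6 + k))
l(s, J) = J + 2*s (l(s, J) = (J + s) + s = J + 2*s)
x(30, -22) + l(-35, -69) = 2*30/(6 - 22) + (-69 + 2*(-35)) = 2*30/(-16) + (-69 - 70) = 2*30*(-1/16) - 139 = -15/4 - 139 = -571/4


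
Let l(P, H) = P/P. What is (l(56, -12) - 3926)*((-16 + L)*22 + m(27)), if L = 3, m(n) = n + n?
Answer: 910600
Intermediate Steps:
m(n) = 2*n
l(P, H) = 1
(l(56, -12) - 3926)*((-16 + L)*22 + m(27)) = (1 - 3926)*((-16 + 3)*22 + 2*27) = -3925*(-13*22 + 54) = -3925*(-286 + 54) = -3925*(-232) = 910600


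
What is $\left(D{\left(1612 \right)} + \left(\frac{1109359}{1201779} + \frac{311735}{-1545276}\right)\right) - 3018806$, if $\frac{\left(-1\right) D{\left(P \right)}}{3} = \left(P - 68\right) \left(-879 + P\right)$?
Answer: $- \frac{3970475499071882243}{619026748668} \approx -6.4141 \cdot 10^{6}$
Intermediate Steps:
$D{\left(P \right)} = - 3 \left(-879 + P\right) \left(-68 + P\right)$ ($D{\left(P \right)} = - 3 \left(P - 68\right) \left(-879 + P\right) = - 3 \left(-68 + P\right) \left(-879 + P\right) = - 3 \left(-879 + P\right) \left(-68 + P\right)$)
$\left(D{\left(1612 \right)} + \left(\frac{1109359}{1201779} + \frac{311735}{-1545276}\right)\right) - 3018806 = \left(\left(-179316 - 3 \cdot 1612^{2} + 2841 \cdot 1612\right) + \left(\frac{1109359}{1201779} + \frac{311735}{-1545276}\right)\right) - 3018806 = \left(\left(-179316 - 7795632 + 4579692\right) + \left(1109359 \cdot \frac{1}{1201779} + 311735 \left(- \frac{1}{1545276}\right)\right)\right) - 3018806 = \left(\left(-179316 - 7795632 + 4579692\right) + \left(\frac{1109359}{1201779} - \frac{311735}{1545276}\right)\right) - 3018806 = \left(-3395256 + \frac{446543087173}{619026748668}\right) - 3018806 = - \frac{2101753836032431835}{619026748668} - 3018806 = - \frac{3970475499071882243}{619026748668}$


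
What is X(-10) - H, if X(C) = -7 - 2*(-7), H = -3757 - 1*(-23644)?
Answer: -19880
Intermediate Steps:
H = 19887 (H = -3757 + 23644 = 19887)
X(C) = 7 (X(C) = -7 + 14 = 7)
X(-10) - H = 7 - 1*19887 = 7 - 19887 = -19880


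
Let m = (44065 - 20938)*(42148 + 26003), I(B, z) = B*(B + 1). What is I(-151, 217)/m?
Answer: 7550/525376059 ≈ 1.4371e-5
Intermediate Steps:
I(B, z) = B*(1 + B)
m = 1576128177 (m = 23127*68151 = 1576128177)
I(-151, 217)/m = -151*(1 - 151)/1576128177 = -151*(-150)*(1/1576128177) = 22650*(1/1576128177) = 7550/525376059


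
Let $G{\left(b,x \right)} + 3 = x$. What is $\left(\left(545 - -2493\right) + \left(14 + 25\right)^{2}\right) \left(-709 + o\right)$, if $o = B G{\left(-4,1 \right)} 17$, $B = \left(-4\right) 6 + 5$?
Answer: $-287217$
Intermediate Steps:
$G{\left(b,x \right)} = -3 + x$
$B = -19$ ($B = -24 + 5 = -19$)
$o = 646$ ($o = - 19 \left(-3 + 1\right) 17 = \left(-19\right) \left(-2\right) 17 = 38 \cdot 17 = 646$)
$\left(\left(545 - -2493\right) + \left(14 + 25\right)^{2}\right) \left(-709 + o\right) = \left(\left(545 - -2493\right) + \left(14 + 25\right)^{2}\right) \left(-709 + 646\right) = \left(\left(545 + 2493\right) + 39^{2}\right) \left(-63\right) = \left(3038 + 1521\right) \left(-63\right) = 4559 \left(-63\right) = -287217$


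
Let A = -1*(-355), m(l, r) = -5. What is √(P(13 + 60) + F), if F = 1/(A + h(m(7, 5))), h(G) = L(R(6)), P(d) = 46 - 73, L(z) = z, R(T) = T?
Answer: I*√9746/19 ≈ 5.1959*I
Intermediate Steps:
A = 355
P(d) = -27
h(G) = 6
F = 1/361 (F = 1/(355 + 6) = 1/361 ≈ 0.0027701)
√(P(13 + 60) + F) = √(-27 + 1/361) = √(-9746/361) = I*√9746/19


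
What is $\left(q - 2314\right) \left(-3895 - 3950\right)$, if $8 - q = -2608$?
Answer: $-2369190$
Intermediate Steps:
$q = 2616$ ($q = 8 - -2608 = 8 + 2608 = 2616$)
$\left(q - 2314\right) \left(-3895 - 3950\right) = \left(2616 - 2314\right) \left(-3895 - 3950\right) = 302 \left(-7845\right) = -2369190$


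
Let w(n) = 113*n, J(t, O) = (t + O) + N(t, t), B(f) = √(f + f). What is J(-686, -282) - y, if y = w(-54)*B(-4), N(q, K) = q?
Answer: -1654 + 12204*I*√2 ≈ -1654.0 + 17259.0*I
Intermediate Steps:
B(f) = √2*√f (B(f) = √(2*f) = √2*√f)
J(t, O) = O + 2*t (J(t, O) = (t + O) + t = (O + t) + t = O + 2*t)
y = -12204*I*√2 (y = (113*(-54))*(√2*√(-4)) = -6102*√2*2*I = -12204*I*√2 ≈ -17259.0*I)
J(-686, -282) - y = (-282 + 2*(-686)) - (-12204)*I*√2 = (-282 - 1372) + 12204*I*√2 = -1654 + 12204*I*√2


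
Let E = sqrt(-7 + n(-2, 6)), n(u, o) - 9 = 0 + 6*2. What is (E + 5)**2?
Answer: (5 + sqrt(14))**2 ≈ 76.417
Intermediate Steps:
n(u, o) = 21 (n(u, o) = 9 + (0 + 6*2) = 9 + (0 + 12) = 9 + 12 = 21)
E = sqrt(14) (E = sqrt(-7 + 21) = sqrt(14) ≈ 3.7417)
(E + 5)**2 = (sqrt(14) + 5)**2 = (5 + sqrt(14))**2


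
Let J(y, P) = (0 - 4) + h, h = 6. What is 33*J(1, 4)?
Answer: 66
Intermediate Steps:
J(y, P) = 2 (J(y, P) = (0 - 4) + 6 = -4 + 6 = 2)
33*J(1, 4) = 33*2 = 66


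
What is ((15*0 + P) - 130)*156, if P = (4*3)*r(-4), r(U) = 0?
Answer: -20280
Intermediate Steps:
P = 0 (P = (4*3)*0 = 12*0 = 0)
((15*0 + P) - 130)*156 = ((15*0 + 0) - 130)*156 = ((0 + 0) - 130)*156 = (0 - 130)*156 = -130*156 = -20280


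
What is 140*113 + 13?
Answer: 15833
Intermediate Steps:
140*113 + 13 = 15820 + 13 = 15833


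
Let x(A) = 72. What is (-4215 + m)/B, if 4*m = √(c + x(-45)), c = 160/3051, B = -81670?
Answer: 843/16334 - √18630762/166116780 ≈ 0.051584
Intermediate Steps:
c = 160/3051 (c = 160*(1/3051) = 160/3051 ≈ 0.052442)
m = √18630762/2034 (m = √(160/3051 + 72)/4 = √(219832/3051)/4 = (2*√18630762/1017)/4 = √18630762/2034 ≈ 2.1221)
(-4215 + m)/B = (-4215 + √18630762/2034)/(-81670) = (-4215 + √18630762/2034)*(-1/81670) = 843/16334 - √18630762/166116780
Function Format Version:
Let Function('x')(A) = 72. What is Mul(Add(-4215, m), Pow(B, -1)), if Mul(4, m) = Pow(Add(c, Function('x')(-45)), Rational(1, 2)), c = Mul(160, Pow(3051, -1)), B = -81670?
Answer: Add(Rational(843, 16334), Mul(Rational(-1, 166116780), Pow(18630762, Rational(1, 2)))) ≈ 0.051584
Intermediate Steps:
c = Rational(160, 3051) (c = Mul(160, Rational(1, 3051)) = Rational(160, 3051) ≈ 0.052442)
m = Mul(Rational(1, 2034), Pow(18630762, Rational(1, 2))) (m = Mul(Rational(1, 4), Pow(Add(Rational(160, 3051), 72), Rational(1, 2))) = Mul(Rational(1, 4), Pow(Rational(219832, 3051), Rational(1, 2))) = Mul(Rational(1, 4), Mul(Rational(2, 1017), Pow(18630762, Rational(1, 2)))) = Mul(Rational(1, 2034), Pow(18630762, Rational(1, 2))) ≈ 2.1221)
Mul(Add(-4215, m), Pow(B, -1)) = Mul(Add(-4215, Mul(Rational(1, 2034), Pow(18630762, Rational(1, 2)))), Pow(-81670, -1)) = Mul(Add(-4215, Mul(Rational(1, 2034), Pow(18630762, Rational(1, 2)))), Rational(-1, 81670)) = Add(Rational(843, 16334), Mul(Rational(-1, 166116780), Pow(18630762, Rational(1, 2))))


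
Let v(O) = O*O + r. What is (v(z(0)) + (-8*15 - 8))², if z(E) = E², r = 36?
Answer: 8464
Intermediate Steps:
v(O) = 36 + O² (v(O) = O*O + 36 = O² + 36 = 36 + O²)
(v(z(0)) + (-8*15 - 8))² = ((36 + (0²)²) + (-8*15 - 8))² = ((36 + 0²) + (-120 - 8))² = ((36 + 0) - 128)² = (36 - 128)² = (-92)² = 8464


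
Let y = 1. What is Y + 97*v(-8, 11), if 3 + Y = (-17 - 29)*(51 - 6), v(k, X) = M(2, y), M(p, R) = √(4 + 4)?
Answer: -2073 + 194*√2 ≈ -1798.6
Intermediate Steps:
M(p, R) = 2*√2 (M(p, R) = √8 = 2*√2)
v(k, X) = 2*√2
Y = -2073 (Y = -3 + (-17 - 29)*(51 - 6) = -3 - 46*45 = -3 - 2070 = -2073)
Y + 97*v(-8, 11) = -2073 + 97*(2*√2) = -2073 + 194*√2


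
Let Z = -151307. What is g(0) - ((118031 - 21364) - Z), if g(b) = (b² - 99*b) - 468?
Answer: -248442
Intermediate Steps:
g(b) = -468 + b² - 99*b
g(0) - ((118031 - 21364) - Z) = (-468 + 0² - 99*0) - ((118031 - 21364) - 1*(-151307)) = (-468 + 0 + 0) - (96667 + 151307) = -468 - 1*247974 = -468 - 247974 = -248442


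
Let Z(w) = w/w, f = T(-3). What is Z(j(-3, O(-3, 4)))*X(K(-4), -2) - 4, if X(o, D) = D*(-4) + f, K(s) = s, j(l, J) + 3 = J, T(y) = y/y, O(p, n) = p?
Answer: 5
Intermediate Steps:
T(y) = 1
j(l, J) = -3 + J
f = 1
X(o, D) = 1 - 4*D (X(o, D) = D*(-4) + 1 = -4*D + 1 = 1 - 4*D)
Z(w) = 1
Z(j(-3, O(-3, 4)))*X(K(-4), -2) - 4 = 1*(1 - 4*(-2)) - 4 = 1*(1 + 8) - 4 = 1*9 - 4 = 9 - 4 = 5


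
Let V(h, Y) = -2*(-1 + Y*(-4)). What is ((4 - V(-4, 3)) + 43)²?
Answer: 441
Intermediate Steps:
V(h, Y) = 2 + 8*Y (V(h, Y) = -2*(-1 - 4*Y) = 2 + 8*Y)
((4 - V(-4, 3)) + 43)² = ((4 - (2 + 8*3)) + 43)² = ((4 - (2 + 24)) + 43)² = ((4 - 1*26) + 43)² = ((4 - 26) + 43)² = (-22 + 43)² = 21² = 441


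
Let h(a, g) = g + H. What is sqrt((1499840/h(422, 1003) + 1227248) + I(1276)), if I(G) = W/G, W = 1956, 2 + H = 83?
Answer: 7*sqrt(187389864196711)/86449 ≈ 1108.4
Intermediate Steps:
H = 81 (H = -2 + 83 = 81)
h(a, g) = 81 + g (h(a, g) = g + 81 = 81 + g)
I(G) = 1956/G
sqrt((1499840/h(422, 1003) + 1227248) + I(1276)) = sqrt((1499840/(81 + 1003) + 1227248) + 1956/1276) = sqrt((1499840/1084 + 1227248) + 1956*(1/1276)) = sqrt((1499840*(1/1084) + 1227248) + 489/319) = sqrt((374960/271 + 1227248) + 489/319) = sqrt(332959168/271 + 489/319) = sqrt(106214107111/86449) = 7*sqrt(187389864196711)/86449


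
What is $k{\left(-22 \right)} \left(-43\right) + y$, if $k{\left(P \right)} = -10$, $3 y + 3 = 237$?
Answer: $508$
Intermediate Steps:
$y = 78$ ($y = -1 + \frac{1}{3} \cdot 237 = -1 + 79 = 78$)
$k{\left(-22 \right)} \left(-43\right) + y = \left(-10\right) \left(-43\right) + 78 = 430 + 78 = 508$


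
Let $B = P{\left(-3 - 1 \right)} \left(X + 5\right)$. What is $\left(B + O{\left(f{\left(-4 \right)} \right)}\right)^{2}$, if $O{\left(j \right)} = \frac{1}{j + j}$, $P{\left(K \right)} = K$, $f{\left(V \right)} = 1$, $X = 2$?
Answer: $\frac{3025}{4} \approx 756.25$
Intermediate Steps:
$O{\left(j \right)} = \frac{1}{2 j}$
$B = -28$ ($B = \left(-3 - 1\right) \left(2 + 5\right) = \left(-4\right) 7 = -28$)
$\left(B + O{\left(f{\left(-4 \right)} \right)}\right)^{2} = \left(-28 + \frac{1}{2 \cdot 1}\right)^{2} = \left(-28 + \frac{1}{2} \cdot 1\right)^{2} = \left(-28 + \frac{1}{2}\right)^{2} = \left(- \frac{55}{2}\right)^{2} = \frac{3025}{4}$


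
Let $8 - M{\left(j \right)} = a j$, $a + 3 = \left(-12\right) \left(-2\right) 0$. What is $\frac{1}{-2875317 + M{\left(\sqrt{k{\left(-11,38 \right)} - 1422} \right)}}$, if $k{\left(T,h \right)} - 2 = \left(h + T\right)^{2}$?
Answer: $- \frac{2875309}{8267401851700} - \frac{3 i \sqrt{691}}{8267401851700} \approx -3.4779 \cdot 10^{-7} - 9.5387 \cdot 10^{-12} i$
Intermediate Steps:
$k{\left(T,h \right)} = 2 + \left(T + h\right)^{2}$ ($k{\left(T,h \right)} = 2 + \left(h + T\right)^{2} = 2 + \left(T + h\right)^{2}$)
$a = -3$ ($a = -3 + \left(-12\right) \left(-2\right) 0 = -3 + 24 \cdot 0 = -3 + 0 = -3$)
$M{\left(j \right)} = 8 + 3 j$ ($M{\left(j \right)} = 8 - - 3 j = 8 + 3 j$)
$\frac{1}{-2875317 + M{\left(\sqrt{k{\left(-11,38 \right)} - 1422} \right)}} = \frac{1}{-2875317 + \left(8 + 3 \sqrt{\left(2 + \left(-11 + 38\right)^{2}\right) - 1422}\right)} = \frac{1}{-2875317 + \left(8 + 3 \sqrt{\left(2 + 27^{2}\right) - 1422}\right)} = \frac{1}{-2875317 + \left(8 + 3 \sqrt{\left(2 + 729\right) - 1422}\right)} = \frac{1}{-2875317 + \left(8 + 3 \sqrt{731 - 1422}\right)} = \frac{1}{-2875317 + \left(8 + 3 \sqrt{-691}\right)} = \frac{1}{-2875317 + \left(8 + 3 i \sqrt{691}\right)} = \frac{1}{-2875309 + 3 i \sqrt{691}}$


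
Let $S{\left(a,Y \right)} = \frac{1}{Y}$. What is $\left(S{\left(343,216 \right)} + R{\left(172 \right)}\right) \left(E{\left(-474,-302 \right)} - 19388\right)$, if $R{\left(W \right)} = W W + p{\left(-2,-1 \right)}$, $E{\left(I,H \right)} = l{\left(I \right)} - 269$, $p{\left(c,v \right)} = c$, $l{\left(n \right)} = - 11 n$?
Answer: $- \frac{92286624859}{216} \approx -4.2725 \cdot 10^{8}$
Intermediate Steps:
$E{\left(I,H \right)} = -269 - 11 I$ ($E{\left(I,H \right)} = - 11 I - 269 = -269 - 11 I$)
$R{\left(W \right)} = -2 + W^{2}$ ($R{\left(W \right)} = W W - 2 = W^{2} - 2 = -2 + W^{2}$)
$\left(S{\left(343,216 \right)} + R{\left(172 \right)}\right) \left(E{\left(-474,-302 \right)} - 19388\right) = \left(\frac{1}{216} - \left(2 - 172^{2}\right)\right) \left(\left(-269 - -5214\right) - 19388\right) = \left(\frac{1}{216} + \left(-2 + 29584\right)\right) \left(\left(-269 + 5214\right) - 19388\right) = \left(\frac{1}{216} + 29582\right) \left(4945 - 19388\right) = \frac{6389713}{216} \left(-14443\right) = - \frac{92286624859}{216}$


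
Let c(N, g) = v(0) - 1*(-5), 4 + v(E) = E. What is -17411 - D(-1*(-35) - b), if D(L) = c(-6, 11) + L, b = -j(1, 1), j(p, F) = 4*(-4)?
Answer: -17431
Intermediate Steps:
v(E) = -4 + E
j(p, F) = -16
c(N, g) = 1 (c(N, g) = (-4 + 0) - 1*(-5) = -4 + 5 = 1)
b = 16 (b = -1*(-16) = 16)
D(L) = 1 + L
-17411 - D(-1*(-35) - b) = -17411 - (1 + (-1*(-35) - 1*16)) = -17411 - (1 + (35 - 16)) = -17411 - (1 + 19) = -17411 - 1*20 = -17411 - 20 = -17431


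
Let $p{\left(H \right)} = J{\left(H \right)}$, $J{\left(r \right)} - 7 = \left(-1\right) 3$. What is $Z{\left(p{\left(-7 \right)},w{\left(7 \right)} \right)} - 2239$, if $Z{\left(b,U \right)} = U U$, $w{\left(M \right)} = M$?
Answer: $-2190$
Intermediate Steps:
$J{\left(r \right)} = 4$ ($J{\left(r \right)} = 7 - 3 = 4$)
$p{\left(H \right)} = 4$
$Z{\left(b,U \right)} = U^{2}$
$Z{\left(p{\left(-7 \right)},w{\left(7 \right)} \right)} - 2239 = 7^{2} - 2239 = 49 - 2239 = -2190$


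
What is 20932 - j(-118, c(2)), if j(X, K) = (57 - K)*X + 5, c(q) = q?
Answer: 27417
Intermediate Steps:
j(X, K) = 5 + X*(57 - K) (j(X, K) = X*(57 - K) + 5 = 5 + X*(57 - K))
20932 - j(-118, c(2)) = 20932 - (5 + 57*(-118) - 1*2*(-118)) = 20932 - (5 - 6726 + 236) = 20932 - 1*(-6485) = 20932 + 6485 = 27417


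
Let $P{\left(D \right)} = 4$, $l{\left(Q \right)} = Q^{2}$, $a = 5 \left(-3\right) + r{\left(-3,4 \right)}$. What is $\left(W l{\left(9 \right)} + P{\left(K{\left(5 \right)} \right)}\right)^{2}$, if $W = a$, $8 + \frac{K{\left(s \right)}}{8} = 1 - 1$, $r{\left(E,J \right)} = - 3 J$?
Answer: $4765489$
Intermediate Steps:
$K{\left(s \right)} = -64$ ($K{\left(s \right)} = -64 + 8 \left(1 - 1\right) = -64 + 8 \cdot 0 = -64 + 0 = -64$)
$a = -27$ ($a = 5 \left(-3\right) - 12 = -15 - 12 = -27$)
$W = -27$
$\left(W l{\left(9 \right)} + P{\left(K{\left(5 \right)} \right)}\right)^{2} = \left(- 27 \cdot 9^{2} + 4\right)^{2} = \left(\left(-27\right) 81 + 4\right)^{2} = \left(-2187 + 4\right)^{2} = \left(-2183\right)^{2} = 4765489$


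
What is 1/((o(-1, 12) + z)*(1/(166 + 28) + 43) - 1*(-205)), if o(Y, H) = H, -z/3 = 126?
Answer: -97/1506884 ≈ -6.4371e-5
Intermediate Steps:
z = -378 (z = -3*126 = -378)
1/((o(-1, 12) + z)*(1/(166 + 28) + 43) - 1*(-205)) = 1/((12 - 378)*(1/(166 + 28) + 43) - 1*(-205)) = 1/(-366*(1/194 + 43) + 205) = 1/(-366*8343/194 + 205) = 1/(-1526769/97 + 205) = 1/(-1506884/97) = -97/1506884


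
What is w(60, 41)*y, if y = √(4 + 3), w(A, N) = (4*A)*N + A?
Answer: 9900*√7 ≈ 26193.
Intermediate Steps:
w(A, N) = A + 4*A*N (w(A, N) = 4*A*N + A = A + 4*A*N)
y = √7 ≈ 2.6458
w(60, 41)*y = (60*(1 + 4*41))*√7 = (60*(1 + 164))*√7 = (60*165)*√7 = 9900*√7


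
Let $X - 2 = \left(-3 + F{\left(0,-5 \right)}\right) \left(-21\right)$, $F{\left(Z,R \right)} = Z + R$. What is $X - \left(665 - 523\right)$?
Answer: $28$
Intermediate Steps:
$F{\left(Z,R \right)} = R + Z$
$X = 170$ ($X = 2 + \left(-3 + \left(-5 + 0\right)\right) \left(-21\right) = 2 + \left(-3 - 5\right) \left(-21\right) = 2 - -168 = 2 + 168 = 170$)
$X - \left(665 - 523\right) = 170 - \left(665 - 523\right) = 170 - 142 = 28$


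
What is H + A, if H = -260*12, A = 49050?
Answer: 45930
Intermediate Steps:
H = -3120
H + A = -3120 + 49050 = 45930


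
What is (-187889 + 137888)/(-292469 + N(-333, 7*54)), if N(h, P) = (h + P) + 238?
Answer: 50001/292186 ≈ 0.17113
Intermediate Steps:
N(h, P) = 238 + P + h (N(h, P) = (P + h) + 238 = 238 + P + h)
(-187889 + 137888)/(-292469 + N(-333, 7*54)) = (-187889 + 137888)/(-292469 + (238 + 7*54 - 333)) = -50001/(-292469 + (238 + 378 - 333)) = -50001/(-292469 + 283) = -50001/(-292186) = -50001*(-1/292186) = 50001/292186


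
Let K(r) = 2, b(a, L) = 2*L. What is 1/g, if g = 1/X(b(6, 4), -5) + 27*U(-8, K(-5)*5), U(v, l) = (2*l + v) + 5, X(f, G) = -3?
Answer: 3/1376 ≈ 0.0021802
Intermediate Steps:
U(v, l) = 5 + v + 2*l (U(v, l) = (v + 2*l) + 5 = 5 + v + 2*l)
g = 1376/3 (g = 1/(-3) + 27*(5 - 8 + 2*(2*5)) = -⅓ + 27*(5 - 8 + 2*10) = -⅓ + 27*(5 - 8 + 20) = -⅓ + 27*17 = -⅓ + 459 = 1376/3 ≈ 458.67)
1/g = 1/(1376/3) = 3/1376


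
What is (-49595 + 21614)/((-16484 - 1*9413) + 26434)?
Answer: -9327/179 ≈ -52.106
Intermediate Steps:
(-49595 + 21614)/((-16484 - 1*9413) + 26434) = -27981/((-16484 - 9413) + 26434) = -27981/(-25897 + 26434) = -27981/537 = -27981*1/537 = -9327/179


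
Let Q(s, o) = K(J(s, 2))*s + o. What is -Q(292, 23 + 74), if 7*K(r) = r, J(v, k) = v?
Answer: -85943/7 ≈ -12278.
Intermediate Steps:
K(r) = r/7
Q(s, o) = o + s²/7 (Q(s, o) = (s/7)*s + o = s²/7 + o = o + s²/7)
-Q(292, 23 + 74) = -((23 + 74) + (⅐)*292²) = -(97 + (⅐)*85264) = -(97 + 85264/7) = -1*85943/7 = -85943/7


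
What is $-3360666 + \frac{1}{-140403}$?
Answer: $- \frac{471847588399}{140403} \approx -3.3607 \cdot 10^{6}$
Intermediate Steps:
$-3360666 + \frac{1}{-140403} = -3360666 - \frac{1}{140403} = - \frac{471847588399}{140403}$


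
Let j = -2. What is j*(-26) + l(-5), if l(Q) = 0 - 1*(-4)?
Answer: 56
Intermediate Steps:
l(Q) = 4 (l(Q) = 0 + 4 = 4)
j*(-26) + l(-5) = -2*(-26) + 4 = 52 + 4 = 56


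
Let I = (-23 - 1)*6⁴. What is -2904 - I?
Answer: 28200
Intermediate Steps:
I = -31104 (I = -24*1296 = -31104)
-2904 - I = -2904 - 1*(-31104) = -2904 + 31104 = 28200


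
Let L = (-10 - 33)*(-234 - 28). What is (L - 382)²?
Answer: 118461456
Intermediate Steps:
L = 11266 (L = -43*(-262) = 11266)
(L - 382)² = (11266 - 382)² = 10884² = 118461456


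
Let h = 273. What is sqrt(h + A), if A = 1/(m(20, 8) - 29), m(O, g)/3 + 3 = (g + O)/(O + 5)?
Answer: sqrt(204716338)/866 ≈ 16.522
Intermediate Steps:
m(O, g) = -9 + 3*(O + g)/(5 + O) (m(O, g) = -9 + 3*((g + O)/(O + 5)) = -9 + 3*((O + g)/(5 + O)) = -9 + 3*(O + g)/(5 + O))
A = -25/866 (A = 1/(3*(-15 + 8 - 2*20)/(5 + 20) - 29) = 1/(3*(-15 + 8 - 40)/25 - 29) = 1/(3*(1/25)*(-47) - 29) = 1/(-141/25 - 29) = 1/(-866/25) = -25/866 ≈ -0.028868)
sqrt(h + A) = sqrt(273 - 25/866) = sqrt(236393/866) = sqrt(204716338)/866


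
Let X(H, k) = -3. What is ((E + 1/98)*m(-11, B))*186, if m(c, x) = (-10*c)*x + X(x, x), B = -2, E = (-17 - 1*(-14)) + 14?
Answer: -22377381/49 ≈ -4.5668e+5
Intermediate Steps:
E = 11 (E = (-17 + 14) + 14 = -3 + 14 = 11)
m(c, x) = -3 - 10*c*x (m(c, x) = (-10*c)*x - 3 = -10*c*x - 3 = -3 - 10*c*x)
((E + 1/98)*m(-11, B))*186 = ((11 + 1/98)*(-3 - 10*(-11)*(-2)))*186 = ((11 + 1/98)*(-3 - 220))*186 = ((1079/98)*(-223))*186 = -240617/98*186 = -22377381/49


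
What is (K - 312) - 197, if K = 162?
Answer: -347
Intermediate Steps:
(K - 312) - 197 = (162 - 312) - 197 = -150 - 197 = -347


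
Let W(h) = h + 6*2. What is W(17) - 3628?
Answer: -3599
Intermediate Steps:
W(h) = 12 + h (W(h) = h + 12 = 12 + h)
W(17) - 3628 = (12 + 17) - 3628 = 29 - 3628 = -3599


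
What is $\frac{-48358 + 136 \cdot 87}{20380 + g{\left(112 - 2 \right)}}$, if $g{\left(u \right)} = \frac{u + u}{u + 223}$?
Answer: $- \frac{6081579}{3393380} \approx -1.7922$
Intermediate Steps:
$g{\left(u \right)} = \frac{2 u}{223 + u}$
$\frac{-48358 + 136 \cdot 87}{20380 + g{\left(112 - 2 \right)}} = \frac{-48358 + 136 \cdot 87}{20380 + \frac{2 \left(112 - 2\right)}{223 + \left(112 - 2\right)}} = \frac{-48358 + 11832}{20380 + 2 \cdot 110 \frac{1}{223 + 110}} = - \frac{36526}{20380 + 2 \cdot 110 \cdot \frac{1}{333}} = - \frac{36526}{20380 + \frac{220}{333}} = - \frac{36526}{\frac{6786760}{333}} = \left(-36526\right) \frac{333}{6786760} = - \frac{6081579}{3393380}$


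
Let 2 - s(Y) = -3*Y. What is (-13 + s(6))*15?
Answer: 105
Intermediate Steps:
s(Y) = 2 + 3*Y (s(Y) = 2 - (-3)*Y = 2 + 3*Y)
(-13 + s(6))*15 = (-13 + (2 + 3*6))*15 = (-13 + (2 + 18))*15 = (-13 + 20)*15 = 7*15 = 105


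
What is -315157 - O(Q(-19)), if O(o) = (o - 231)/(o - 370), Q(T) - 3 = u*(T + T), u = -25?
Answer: -183737253/583 ≈ -3.1516e+5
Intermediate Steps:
Q(T) = 3 - 50*T (Q(T) = 3 - 25*(T + T) = 3 - 50*T)
O(o) = (-231 + o)/(-370 + o)
-315157 - O(Q(-19)) = -315157 - (-231 + (3 - 50*(-19)))/(-370 + (3 - 50*(-19))) = -315157 - (-231 + (3 + 950))/(-370 + (3 + 950)) = -315157 - (-231 + 953)/(-370 + 953) = -315157 - 722/583 = -183737253/583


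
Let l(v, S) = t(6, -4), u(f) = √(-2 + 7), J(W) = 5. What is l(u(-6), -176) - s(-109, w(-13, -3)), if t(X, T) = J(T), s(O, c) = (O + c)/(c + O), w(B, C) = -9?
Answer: 4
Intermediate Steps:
s(O, c) = 1 (s(O, c) = (O + c)/(O + c) = 1)
t(X, T) = 5
u(f) = √5
l(v, S) = 5
l(u(-6), -176) - s(-109, w(-13, -3)) = 5 - 1*1 = 5 - 1 = 4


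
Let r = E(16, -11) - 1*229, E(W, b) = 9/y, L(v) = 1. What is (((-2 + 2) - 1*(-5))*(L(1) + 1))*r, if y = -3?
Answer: -2320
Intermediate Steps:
E(W, b) = -3 (E(W, b) = 9/(-3) = 9*(-⅓) = -3)
r = -232 (r = -3 - 1*229 = -3 - 229 = -232)
(((-2 + 2) - 1*(-5))*(L(1) + 1))*r = (((-2 + 2) - 1*(-5))*(1 + 1))*(-232) = ((0 + 5)*2)*(-232) = (5*2)*(-232) = 10*(-232) = -2320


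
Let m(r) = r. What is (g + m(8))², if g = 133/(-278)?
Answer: 4372281/77284 ≈ 56.574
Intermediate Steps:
g = -133/278 (g = 133*(-1/278) = -133/278 ≈ -0.47842)
(g + m(8))² = (-133/278 + 8)² = (2091/278)² = 4372281/77284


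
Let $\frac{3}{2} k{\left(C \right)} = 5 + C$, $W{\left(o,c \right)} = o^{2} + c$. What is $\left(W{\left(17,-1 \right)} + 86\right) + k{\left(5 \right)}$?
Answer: $\frac{1142}{3} \approx 380.67$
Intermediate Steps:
$W{\left(o,c \right)} = c + o^{2}$
$k{\left(C \right)} = \frac{10}{3} + \frac{2 C}{3}$ ($k{\left(C \right)} = \frac{2 \left(5 + C\right)}{3} = \frac{10}{3} + \frac{2 C}{3}$)
$\left(W{\left(17,-1 \right)} + 86\right) + k{\left(5 \right)} = \left(\left(-1 + 17^{2}\right) + 86\right) + \left(\frac{10}{3} + \frac{2}{3} \cdot 5\right) = \left(\left(-1 + 289\right) + 86\right) + \left(\frac{10}{3} + \frac{10}{3}\right) = \left(288 + 86\right) + \frac{20}{3} = 374 + \frac{20}{3} = \frac{1142}{3}$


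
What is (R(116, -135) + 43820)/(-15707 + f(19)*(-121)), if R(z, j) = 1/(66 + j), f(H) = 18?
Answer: -3023579/1234065 ≈ -2.4501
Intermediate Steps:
(R(116, -135) + 43820)/(-15707 + f(19)*(-121)) = (1/(66 - 135) + 43820)/(-15707 + 18*(-121)) = (1/(-69) + 43820)/(-15707 - 2178) = (-1/69 + 43820)/(-17885) = (3023579/69)*(-1/17885) = -3023579/1234065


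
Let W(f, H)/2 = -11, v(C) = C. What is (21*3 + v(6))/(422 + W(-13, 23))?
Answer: 69/400 ≈ 0.17250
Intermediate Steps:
W(f, H) = -22 (W(f, H) = 2*(-11) = -22)
(21*3 + v(6))/(422 + W(-13, 23)) = (21*3 + 6)/(422 - 22) = (63 + 6)/400 = 69*(1/400) = 69/400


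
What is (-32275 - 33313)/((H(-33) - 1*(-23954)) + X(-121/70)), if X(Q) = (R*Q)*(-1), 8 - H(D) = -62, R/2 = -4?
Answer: -573895/210089 ≈ -2.7317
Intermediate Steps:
R = -8 (R = 2*(-4) = -8)
H(D) = 70 (H(D) = 8 - 1*(-62) = 8 + 62 = 70)
X(Q) = 8*Q (X(Q) = -8*Q*(-1) = 8*Q)
(-32275 - 33313)/((H(-33) - 1*(-23954)) + X(-121/70)) = (-32275 - 33313)/((70 - 1*(-23954)) + 8*(-121/70)) = -65588/((70 + 23954) + 8*(-121*1/70)) = -65588/(24024 + 8*(-121/70)) = -65588/(24024 - 484/35) = -65588/840356/35 = -65588*35/840356 = -573895/210089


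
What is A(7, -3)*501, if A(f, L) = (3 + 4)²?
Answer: 24549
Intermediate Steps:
A(f, L) = 49 (A(f, L) = 7² = 49)
A(7, -3)*501 = 49*501 = 24549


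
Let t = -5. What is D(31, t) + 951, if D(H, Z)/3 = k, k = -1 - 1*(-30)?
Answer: 1038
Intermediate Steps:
k = 29 (k = -1 + 30 = 29)
D(H, Z) = 87 (D(H, Z) = 3*29 = 87)
D(31, t) + 951 = 87 + 951 = 1038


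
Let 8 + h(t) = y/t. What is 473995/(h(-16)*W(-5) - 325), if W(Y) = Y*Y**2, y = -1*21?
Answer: 1516784/1635 ≈ 927.70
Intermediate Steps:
y = -21
h(t) = -8 - 21/t
W(Y) = Y**3
473995/(h(-16)*W(-5) - 325) = 473995/((-8 - 21/(-16))*(-5)**3 - 325) = 473995/((-8 - 21*(-1/16))*(-125) - 325) = 473995/((-8 + 21/16)*(-125) - 325) = 473995/(-107/16*(-125) - 325) = 473995/(13375/16 - 325) = 473995/(8175/16) = 473995*(16/8175) = 1516784/1635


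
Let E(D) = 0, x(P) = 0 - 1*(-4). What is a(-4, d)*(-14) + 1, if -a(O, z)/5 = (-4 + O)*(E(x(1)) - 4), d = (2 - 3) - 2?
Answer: 2241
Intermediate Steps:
d = -3 (d = -1 - 2 = -3)
x(P) = 4 (x(P) = 0 + 4 = 4)
a(O, z) = -80 + 20*O (a(O, z) = -5*(-4 + O)*(0 - 4) = -5*(-4 + O)*(-4) = -5*(16 - 4*O) = -80 + 20*O)
a(-4, d)*(-14) + 1 = (-80 + 20*(-4))*(-14) + 1 = (-80 - 80)*(-14) + 1 = -160*(-14) + 1 = 2240 + 1 = 2241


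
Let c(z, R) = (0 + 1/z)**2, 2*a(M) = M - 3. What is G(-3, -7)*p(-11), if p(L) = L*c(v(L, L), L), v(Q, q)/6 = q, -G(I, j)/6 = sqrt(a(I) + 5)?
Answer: sqrt(2)/66 ≈ 0.021427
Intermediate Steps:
a(M) = -3/2 + M/2 (a(M) = (M - 3)/2 = (-3 + M)/2 = -3/2 + M/2)
G(I, j) = -6*sqrt(7/2 + I/2) (G(I, j) = -6*sqrt((-3/2 + I/2) + 5) = -6*sqrt(7/2 + I/2))
v(Q, q) = 6*q
c(z, R) = z**(-2) (c(z, R) = (1/z)**2 = z**(-2))
p(L) = 1/(36*L) (p(L) = L/(6*L)**2 = L*(1/(36*L**2)) = 1/(36*L))
G(-3, -7)*p(-11) = (-3*sqrt(14 + 2*(-3)))*((1/36)/(-11)) = (-3*sqrt(14 - 6))*((1/36)*(-1/11)) = -6*sqrt(2)*(-1/396) = sqrt(2)/66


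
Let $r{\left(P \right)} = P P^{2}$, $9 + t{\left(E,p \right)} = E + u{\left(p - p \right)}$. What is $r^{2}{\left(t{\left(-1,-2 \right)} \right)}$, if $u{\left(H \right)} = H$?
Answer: $1000000$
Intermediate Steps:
$t{\left(E,p \right)} = -9 + E$ ($t{\left(E,p \right)} = -9 + \left(E + \left(p - p\right)\right) = -9 + \left(E + 0\right) = -9 + E$)
$r{\left(P \right)} = P^{3}$
$r^{2}{\left(t{\left(-1,-2 \right)} \right)} = \left(\left(-9 - 1\right)^{3}\right)^{2} = \left(\left(-10\right)^{3}\right)^{2} = \left(-1000\right)^{2} = 1000000$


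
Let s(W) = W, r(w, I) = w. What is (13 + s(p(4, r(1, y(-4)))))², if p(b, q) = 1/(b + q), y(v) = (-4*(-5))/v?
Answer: 4356/25 ≈ 174.24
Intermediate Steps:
y(v) = 20/v
(13 + s(p(4, r(1, y(-4)))))² = (13 + 1/(4 + 1))² = (13 + 1/5)² = (13 + ⅕)² = (66/5)² = 4356/25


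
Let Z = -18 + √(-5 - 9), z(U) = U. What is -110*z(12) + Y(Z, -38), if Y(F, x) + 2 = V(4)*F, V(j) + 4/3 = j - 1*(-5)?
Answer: -1460 + 23*I*√14/3 ≈ -1460.0 + 28.686*I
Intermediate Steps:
V(j) = 11/3 + j (V(j) = -4/3 + (j - 1*(-5)) = -4/3 + (j + 5) = -4/3 + (5 + j) = 11/3 + j)
Z = -18 + I*√14 (Z = -18 + √(-14) = -18 + I*√14 ≈ -18.0 + 3.7417*I)
Y(F, x) = -2 + 23*F/3 (Y(F, x) = -2 + (11/3 + 4)*F = -2 + 23*F/3)
-110*z(12) + Y(Z, -38) = -110*12 + (-2 + 23*(-18 + I*√14)/3) = -1320 + (-2 + (-138 + 23*I*√14/3)) = -1320 + (-140 + 23*I*√14/3) = -1460 + 23*I*√14/3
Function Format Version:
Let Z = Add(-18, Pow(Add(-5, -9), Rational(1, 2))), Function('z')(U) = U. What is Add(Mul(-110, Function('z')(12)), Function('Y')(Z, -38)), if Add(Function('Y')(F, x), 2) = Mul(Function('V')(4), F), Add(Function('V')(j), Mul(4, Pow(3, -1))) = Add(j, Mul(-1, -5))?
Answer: Add(-1460, Mul(Rational(23, 3), I, Pow(14, Rational(1, 2)))) ≈ Add(-1460.0, Mul(28.686, I))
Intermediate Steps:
Function('V')(j) = Add(Rational(11, 3), j) (Function('V')(j) = Add(Rational(-4, 3), Add(j, Mul(-1, -5))) = Add(Rational(-4, 3), Add(j, 5)) = Add(Rational(-4, 3), Add(5, j)) = Add(Rational(11, 3), j))
Z = Add(-18, Mul(I, Pow(14, Rational(1, 2)))) (Z = Add(-18, Pow(-14, Rational(1, 2))) = Add(-18, Mul(I, Pow(14, Rational(1, 2)))) ≈ Add(-18.000, Mul(3.7417, I)))
Function('Y')(F, x) = Add(-2, Mul(Rational(23, 3), F)) (Function('Y')(F, x) = Add(-2, Mul(Add(Rational(11, 3), 4), F)) = Add(-2, Mul(Rational(23, 3), F)))
Add(Mul(-110, Function('z')(12)), Function('Y')(Z, -38)) = Add(Mul(-110, 12), Add(-2, Mul(Rational(23, 3), Add(-18, Mul(I, Pow(14, Rational(1, 2))))))) = Add(-1320, Add(-2, Add(-138, Mul(Rational(23, 3), I, Pow(14, Rational(1, 2)))))) = Add(-1320, Add(-140, Mul(Rational(23, 3), I, Pow(14, Rational(1, 2))))) = Add(-1460, Mul(Rational(23, 3), I, Pow(14, Rational(1, 2))))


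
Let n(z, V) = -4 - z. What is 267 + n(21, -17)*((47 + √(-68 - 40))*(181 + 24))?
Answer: -240608 - 30750*I*√3 ≈ -2.4061e+5 - 53261.0*I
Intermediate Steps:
267 + n(21, -17)*((47 + √(-68 - 40))*(181 + 24)) = 267 + (-4 - 1*21)*((47 + √(-68 - 40))*(181 + 24)) = 267 + (-4 - 21)*((47 + √(-108))*205) = 267 - 25*(47 + 6*I*√3)*205 = 267 - 25*(9635 + 1230*I*√3) = 267 + (-240875 - 30750*I*√3) = -240608 - 30750*I*√3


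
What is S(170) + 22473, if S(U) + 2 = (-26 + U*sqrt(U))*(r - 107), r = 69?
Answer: 23459 - 6460*sqrt(170) ≈ -60769.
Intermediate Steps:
S(U) = 986 - 38*U**(3/2) (S(U) = -2 + (-26 + U*sqrt(U))*(69 - 107) = -2 + (-26 + U**(3/2))*(-38) = -2 + (988 - 38*U**(3/2)) = 986 - 38*U**(3/2))
S(170) + 22473 = (986 - 6460*sqrt(170)) + 22473 = 23459 - 6460*sqrt(170)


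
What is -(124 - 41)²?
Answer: -6889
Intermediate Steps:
-(124 - 41)² = -1*83² = -1*6889 = -6889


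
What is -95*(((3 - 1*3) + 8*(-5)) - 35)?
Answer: 7125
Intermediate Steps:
-95*(((3 - 1*3) + 8*(-5)) - 35) = -95*(((3 - 3) - 40) - 35) = -95*((0 - 40) - 35) = -95*(-40 - 35) = -95*(-75) = 7125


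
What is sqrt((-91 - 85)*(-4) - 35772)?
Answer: 2*I*sqrt(8767) ≈ 187.26*I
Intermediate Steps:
sqrt((-91 - 85)*(-4) - 35772) = sqrt(-176*(-4) - 35772) = sqrt(704 - 35772) = sqrt(-35068) = 2*I*sqrt(8767)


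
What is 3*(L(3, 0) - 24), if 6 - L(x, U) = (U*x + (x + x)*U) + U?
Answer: -54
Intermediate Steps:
L(x, U) = 6 - U - 3*U*x (L(x, U) = 6 - ((U*x + (x + x)*U) + U) = 6 - ((U*x + (2*x)*U) + U) = 6 - ((U*x + 2*U*x) + U) = 6 - (3*U*x + U) = 6 - (U + 3*U*x) = 6 + (-U - 3*U*x) = 6 - U - 3*U*x)
3*(L(3, 0) - 24) = 3*((6 - 1*0 - 3*0*3) - 24) = 3*((6 + 0 + 0) - 24) = 3*(6 - 24) = 3*(-18) = -54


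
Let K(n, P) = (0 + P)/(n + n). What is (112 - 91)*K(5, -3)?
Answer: -63/10 ≈ -6.3000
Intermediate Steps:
K(n, P) = P/(2*n) (K(n, P) = P/((2*n)) = P*(1/(2*n)) = P/(2*n))
(112 - 91)*K(5, -3) = (112 - 91)*((½)*(-3)/5) = 21*((½)*(-3)*(⅕)) = 21*(-3/10) = -63/10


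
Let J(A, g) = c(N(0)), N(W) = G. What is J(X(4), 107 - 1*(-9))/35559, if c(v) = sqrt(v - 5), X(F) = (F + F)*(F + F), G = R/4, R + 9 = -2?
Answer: I*sqrt(31)/71118 ≈ 7.8289e-5*I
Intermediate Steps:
R = -11 (R = -9 - 2 = -11)
G = -11/4 ≈ -2.7500
N(W) = -11/4
X(F) = 4*F**2 (X(F) = (2*F)*(2*F) = 4*F**2)
c(v) = sqrt(-5 + v)
J(A, g) = I*sqrt(31)/2 (J(A, g) = sqrt(-5 - 11/4) = sqrt(-31/4) = I*sqrt(31)/2)
J(X(4), 107 - 1*(-9))/35559 = (I*sqrt(31)/2)/35559 = (I*sqrt(31)/2)*(1/35559) = I*sqrt(31)/71118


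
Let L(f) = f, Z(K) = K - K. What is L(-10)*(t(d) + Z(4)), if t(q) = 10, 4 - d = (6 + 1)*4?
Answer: -100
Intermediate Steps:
Z(K) = 0
d = -24 (d = 4 - (6 + 1)*4 = 4 - 7*4 = 4 - 1*28 = 4 - 28 = -24)
L(-10)*(t(d) + Z(4)) = -10*(10 + 0) = -10*10 = -100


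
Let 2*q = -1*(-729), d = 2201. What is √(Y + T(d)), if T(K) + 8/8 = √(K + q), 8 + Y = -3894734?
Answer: √(-15578972 + 2*√10262)/2 ≈ 1973.5*I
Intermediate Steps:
Y = -3894742 (Y = -8 - 3894734 = -3894742)
q = 729/2 (q = (-1*(-729))/2 = (½)*729 = 729/2 ≈ 364.50)
T(K) = -1 + √(729/2 + K) (T(K) = -1 + √(K + 729/2) = -1 + √(729/2 + K))
√(Y + T(d)) = √(-3894742 + (-1 + √(1458 + 4*2201)/2)) = √(-3894742 + (-1 + √(1458 + 8804)/2)) = √(-3894742 + (-1 + √10262/2)) = √(-3894743 + √10262/2)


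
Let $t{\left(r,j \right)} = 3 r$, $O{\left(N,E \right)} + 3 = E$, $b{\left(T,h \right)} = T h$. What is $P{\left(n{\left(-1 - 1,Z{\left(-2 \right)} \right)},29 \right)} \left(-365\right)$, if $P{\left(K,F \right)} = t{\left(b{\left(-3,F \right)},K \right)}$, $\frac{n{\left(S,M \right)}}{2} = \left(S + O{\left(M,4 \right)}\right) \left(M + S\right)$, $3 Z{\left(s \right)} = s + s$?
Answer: $95265$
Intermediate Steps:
$O{\left(N,E \right)} = -3 + E$
$Z{\left(s \right)} = \frac{2 s}{3}$ ($Z{\left(s \right)} = \frac{s + s}{3} = \frac{2 s}{3}$)
$n{\left(S,M \right)} = 2 \left(1 + S\right) \left(M + S\right)$ ($n{\left(S,M \right)} = 2 \left(S + \left(-3 + 4\right)\right) \left(M + S\right) = 2 \left(S + 1\right) \left(M + S\right) = 2 \left(1 + S\right) \left(M + S\right)$)
$P{\left(K,F \right)} = - 9 F$ ($P{\left(K,F \right)} = 3 \left(- 3 F\right) = - 9 F$)
$P{\left(n{\left(-1 - 1,Z{\left(-2 \right)} \right)},29 \right)} \left(-365\right) = \left(-9\right) 29 \left(-365\right) = \left(-261\right) \left(-365\right) = 95265$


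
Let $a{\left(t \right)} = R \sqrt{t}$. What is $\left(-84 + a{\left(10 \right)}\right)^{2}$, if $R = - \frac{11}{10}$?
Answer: $\frac{70681}{10} + \frac{924 \sqrt{10}}{5} \approx 7652.5$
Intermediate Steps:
$R = - \frac{11}{10}$ ($R = \left(-11\right) \frac{1}{10} = - \frac{11}{10} \approx -1.1$)
$a{\left(t \right)} = - \frac{11 \sqrt{t}}{10}$
$\left(-84 + a{\left(10 \right)}\right)^{2} = \left(-84 - \frac{11 \sqrt{10}}{10}\right)^{2}$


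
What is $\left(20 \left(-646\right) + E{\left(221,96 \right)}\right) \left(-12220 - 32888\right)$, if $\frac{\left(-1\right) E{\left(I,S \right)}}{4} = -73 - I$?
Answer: $529748352$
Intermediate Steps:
$E{\left(I,S \right)} = 292 + 4 I$ ($E{\left(I,S \right)} = - 4 \left(-73 - I\right) = 292 + 4 I$)
$\left(20 \left(-646\right) + E{\left(221,96 \right)}\right) \left(-12220 - 32888\right) = \left(20 \left(-646\right) + \left(292 + 4 \cdot 221\right)\right) \left(-12220 - 32888\right) = \left(-12920 + \left(292 + 884\right)\right) \left(-45108\right) = \left(-12920 + 1176\right) \left(-45108\right) = \left(-11744\right) \left(-45108\right) = 529748352$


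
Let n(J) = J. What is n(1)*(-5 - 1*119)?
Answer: -124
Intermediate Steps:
n(1)*(-5 - 1*119) = 1*(-5 - 1*119) = 1*(-5 - 119) = 1*(-124) = -124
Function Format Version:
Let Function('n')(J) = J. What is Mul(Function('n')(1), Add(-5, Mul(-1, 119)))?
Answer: -124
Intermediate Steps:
Mul(Function('n')(1), Add(-5, Mul(-1, 119))) = Mul(1, Add(-5, Mul(-1, 119))) = Mul(1, Add(-5, -119)) = Mul(1, -124) = -124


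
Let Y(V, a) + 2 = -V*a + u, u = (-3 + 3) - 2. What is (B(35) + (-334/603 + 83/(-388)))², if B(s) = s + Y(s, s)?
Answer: 78138506329479649/54739153296 ≈ 1.4275e+6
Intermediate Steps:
u = -2 (u = 0 - 2 = -2)
Y(V, a) = -4 - V*a (Y(V, a) = -2 + (-V*a - 2) = -2 + (-2 - V*a) = -4 - V*a)
B(s) = -4 + s - s² (B(s) = s + (-4 - s*s) = s + (-4 - s²) = -4 + s - s²)
(B(35) + (-334/603 + 83/(-388)))² = ((-4 + 35 - 1*35²) + (-334/603 + 83/(-388)))² = ((-4 + 35 - 1*1225) + (-334*1/603 + 83*(-1/388)))² = ((-4 + 35 - 1225) + (-334/603 - 83/388))² = (-1194 - 179641/233964)² = (-279532657/233964)² = 78138506329479649/54739153296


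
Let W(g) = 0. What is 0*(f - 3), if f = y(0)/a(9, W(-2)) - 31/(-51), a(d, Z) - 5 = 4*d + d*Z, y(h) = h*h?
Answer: 0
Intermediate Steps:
y(h) = h**2
a(d, Z) = 5 + 4*d + Z*d (a(d, Z) = 5 + (4*d + d*Z) = 5 + (4*d + Z*d) = 5 + 4*d + Z*d)
f = 31/51 (f = 0**2/(5 + 4*9 + 0*9) - 31/(-51) = 0/(5 + 36 + 0) - 31*(-1/51) = 0/41 + 31/51 = 0*(1/41) + 31/51 = 0 + 31/51 = 31/51 ≈ 0.60784)
0*(f - 3) = 0*(31/51 - 3) = 0*(-122/51) = 0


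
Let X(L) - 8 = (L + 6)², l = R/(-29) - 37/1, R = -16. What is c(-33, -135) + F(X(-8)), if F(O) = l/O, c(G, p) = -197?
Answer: -69613/348 ≈ -200.04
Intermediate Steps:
l = -1057/29 (l = -16/(-29) - 37/1 = -16*(-1/29) - 37*1 = 16/29 - 37 = -1057/29 ≈ -36.448)
X(L) = 8 + (6 + L)² (X(L) = 8 + (L + 6)² = 8 + (6 + L)²)
F(O) = -1057/(29*O)
c(-33, -135) + F(X(-8)) = -197 - 1057/(29*(8 + (6 - 8)²)) = -197 - 1057/(29*(8 + (-2)²)) = -197 - 1057/(29*(8 + 4)) = -197 - 1057/29/12 = -197 - 1057/29*1/12 = -197 - 1057/348 = -69613/348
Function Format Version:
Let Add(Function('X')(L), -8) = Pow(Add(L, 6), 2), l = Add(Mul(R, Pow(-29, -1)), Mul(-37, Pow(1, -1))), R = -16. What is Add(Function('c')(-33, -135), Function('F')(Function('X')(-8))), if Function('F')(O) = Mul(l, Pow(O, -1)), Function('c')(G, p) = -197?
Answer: Rational(-69613, 348) ≈ -200.04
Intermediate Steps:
l = Rational(-1057, 29) (l = Add(Mul(-16, Pow(-29, -1)), Mul(-37, Pow(1, -1))) = Add(Mul(-16, Rational(-1, 29)), Mul(-37, 1)) = Add(Rational(16, 29), -37) = Rational(-1057, 29) ≈ -36.448)
Function('X')(L) = Add(8, Pow(Add(6, L), 2)) (Function('X')(L) = Add(8, Pow(Add(L, 6), 2)) = Add(8, Pow(Add(6, L), 2)))
Function('F')(O) = Mul(Rational(-1057, 29), Pow(O, -1))
Add(Function('c')(-33, -135), Function('F')(Function('X')(-8))) = Add(-197, Mul(Rational(-1057, 29), Pow(Add(8, Pow(Add(6, -8), 2)), -1))) = Add(-197, Mul(Rational(-1057, 29), Pow(Add(8, Pow(-2, 2)), -1))) = Add(-197, Mul(Rational(-1057, 29), Pow(Add(8, 4), -1))) = Add(-197, Mul(Rational(-1057, 29), Pow(12, -1))) = Add(-197, Mul(Rational(-1057, 29), Rational(1, 12))) = Add(-197, Rational(-1057, 348)) = Rational(-69613, 348)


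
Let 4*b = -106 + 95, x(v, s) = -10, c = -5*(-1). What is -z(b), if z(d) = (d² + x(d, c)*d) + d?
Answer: -517/16 ≈ -32.313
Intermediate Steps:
c = 5
b = -11/4 (b = (-106 + 95)/4 = (¼)*(-11) = -11/4 ≈ -2.7500)
z(d) = d² - 9*d (z(d) = (d² - 10*d) + d = d² - 9*d)
-z(b) = -(-11)*(-9 - 11/4)/4 = -(-11)*(-47)/(4*4) = -1*517/16 = -517/16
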